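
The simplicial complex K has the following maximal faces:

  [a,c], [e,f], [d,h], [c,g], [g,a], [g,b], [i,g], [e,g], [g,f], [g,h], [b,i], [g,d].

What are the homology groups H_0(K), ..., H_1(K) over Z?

We work with the vertex ordering a < b < c < d < e < f < g < h < i. The simplices of K, each written with vertices in increasing order, are:

  0-simplices (9): a, b, c, d, e, f, g, h, i
  1-simplices (12): ac, ag, bg, bi, cg, dg, dh, ef, eg, fg, gh, gi

giving chain groups C_0 ≅ Z^9, C_1 ≅ Z^12.

∂_1: C_1 → C_0 sends each edge [p,q] (with p < q) to q − p. For instance
  ∂ag = g − a.
This gives a 9×12 integer matrix of rank 8; reducing to Smith normal form yields diagonal entries (1,1,1,1,1,1,1,1).

Reading off H_k = ker ∂_k / im ∂_{k+1}:

  H_0: rank C_0 − rank ∂_1 = 9 − 8 = 1, and the invariant factors of ∂_1 are all 1, so H_0 = Z.
  H_1: rank ker ∂_1 − rank ∂_2 = (12 − 8) − 0 = 4, and there is no ∂_2, so H_1 = Z^4.

(K is a triangulation of a wedge of 4 circles.)

H_0 = Z,  H_1 = Z^4.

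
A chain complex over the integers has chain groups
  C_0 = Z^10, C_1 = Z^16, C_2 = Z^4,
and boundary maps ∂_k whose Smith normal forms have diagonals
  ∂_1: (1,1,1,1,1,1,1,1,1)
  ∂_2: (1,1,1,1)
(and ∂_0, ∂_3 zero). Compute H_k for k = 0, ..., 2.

H_0 ≅ Z,  H_1 ≅ Z^3,  H_2 = 0.

H_0: b_0 = 10 − 0 − 9 = 1; torsion from ∂_1 factors > 1: none. So H_0 ≅ Z.
H_1: b_1 = 16 − 9 − 4 = 3; torsion from ∂_2 factors > 1: none. So H_1 ≅ Z^3.
H_2: b_2 = 4 − 4 − 0 = 0; torsion from ∂_3 factors > 1: none. So H_2 ≅ 0.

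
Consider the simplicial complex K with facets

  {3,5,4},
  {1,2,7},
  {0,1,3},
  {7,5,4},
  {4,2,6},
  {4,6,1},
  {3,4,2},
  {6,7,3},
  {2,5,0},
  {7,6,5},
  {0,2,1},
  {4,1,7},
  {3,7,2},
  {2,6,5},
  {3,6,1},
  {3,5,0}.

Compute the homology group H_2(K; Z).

Take the total order 0 < 1 < 2 < 3 < 4 < 5 < 6 < 7 on the vertex set. Then K (dimension 2) consists of the simplices:

  0-simplices (8): [0], [1], [2], [3], [4], [5], [6], [7]
  1-simplices (24): (24 of them)
  2-simplices (16): [0,1,2], [0,1,3], [0,2,5], [0,3,5], [1,2,7], [1,3,6], [1,4,6], [1,4,7], [2,3,4], [2,3,7], [2,4,6], [2,5,6], [3,4,5], [3,6,7], [4,5,7], [5,6,7]

giving chain groups C_0 ≅ Z^8, C_1 ≅ Z^24, C_2 ≅ Z^16.

∂_1: C_1 → C_0 maps an edge to its endpoints' difference, ∂[p,q] = q − p. For instance
  ∂[0,5] = [5] − [0].
As a 8×24 matrix over Z this has rank 7, with invariant factors (1,1,1,1,1,1,1).

∂_2: C_2 → C_1 maps a triangle to the signed sum of its edges. For instance
  ∂[2,5,6] = [5,6] − [2,6] + [2,5],
  ∂[3,4,5] = [4,5] − [3,5] + [3,4].
The 24×16 boundary matrix has rank 15 and Smith normal form diag(1,1,1,1,1,1,1,1,1,1,1,1,1,1,1).

From H_k ≅ ker(∂_k) / im(∂_{k+1}) we obtain:

  H_2: rank ker ∂_2 − rank ∂_3 = (16 − 15) − 0 = 1, and there is no ∂_3, so H_2 = Z.

(K is a triangulation of the torus T^2.)

H_2 ≅ Z.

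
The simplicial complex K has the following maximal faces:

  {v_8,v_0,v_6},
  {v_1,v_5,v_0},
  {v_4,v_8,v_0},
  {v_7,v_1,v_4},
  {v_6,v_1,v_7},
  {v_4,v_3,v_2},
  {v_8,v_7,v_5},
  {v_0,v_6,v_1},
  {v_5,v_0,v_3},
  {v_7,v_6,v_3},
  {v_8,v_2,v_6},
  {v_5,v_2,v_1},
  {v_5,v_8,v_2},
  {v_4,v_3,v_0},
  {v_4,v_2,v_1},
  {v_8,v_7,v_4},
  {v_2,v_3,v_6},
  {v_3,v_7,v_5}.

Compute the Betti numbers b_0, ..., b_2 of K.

b_0 = 1, b_1 = 2, b_2 = 1.

Fix the vertex order v_0 < v_1 < v_2 < v_3 < v_4 < v_5 < v_6 < v_7 < v_8 and write every simplex with vertices in increasing order. Then dim K = 2 and the simplices of K are:

  0-simplices (9): [v_0], [v_1], [v_2], [v_3], [v_4], [v_5], [v_6], [v_7], [v_8]
  1-simplices (27): (27 of them)
  2-simplices (18): (18 of them)

giving chain groups C_0 ≅ Z^9, C_1 ≅ Z^27, C_2 ≅ Z^18.

Boundary ∂_1: C_1 → C_0 maps an edge to its endpoints' difference, ∂[p,q] = q − p. For instance
  ∂[v_7,v_8] = [v_8] − [v_7].
The resulting 9×27 matrix has rank 8, and its Smith normal form has invariant factors (1,1,1,1,1,1,1,1).

Boundary ∂_2: C_2 → C_1 acts by ∂[p,q,r] = [q,r] − [p,r] + [p,q]. For instance
  ∂[v_0,v_4,v_8] = [v_4,v_8] − [v_0,v_8] + [v_0,v_4],
  ∂[v_0,v_1,v_6] = [v_1,v_6] − [v_0,v_6] + [v_0,v_1].
This gives a 27×18 integer matrix of rank 17; reducing to Smith normal form yields diagonal entries (1,1,1,1,1,1,1,1,1,1,1,1,1,1,1,1,1).

Reading off H_k = ker ∂_k / im ∂_{k+1}:

  H_0: rank C_0 − rank ∂_1 = 9 − 8 = 1, and the invariant factors of ∂_1 are all 1, so H_0 = Z.
  H_1: rank ker ∂_1 − rank ∂_2 = (27 − 8) − 17 = 2, and the invariant factors of ∂_2 are all 1, so H_1 = Z^2.
  H_2: rank ker ∂_2 − rank ∂_3 = (18 − 17) − 0 = 1, and there is no ∂_3, so H_2 = Z.

As a check, the Euler characteristic is 9 − 27 + 18 = 0, which agrees with 1 − 2 + 1 = 0.

Hence the Betti numbers are b_0 = 1, b_1 = 2, b_2 = 1.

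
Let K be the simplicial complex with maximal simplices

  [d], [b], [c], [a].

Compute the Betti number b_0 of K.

b_0 = 4.

Fix the vertex order a < b < c < d and write every simplex with vertices in increasing order. Then dim K = 0 and the simplices of K are:

  0-simplices (4): a, b, c, d

so the chain groups are C_0 ≅ Z^4.

Now H_k = ker ∂_k / im ∂_{k+1}, so:

  H_0: rank C_0 − rank ∂_1 = 4 − 0 = 4, and there is no ∂_1, so H_0 = Z^4.

Hence the Betti numbers are b_0 = 4.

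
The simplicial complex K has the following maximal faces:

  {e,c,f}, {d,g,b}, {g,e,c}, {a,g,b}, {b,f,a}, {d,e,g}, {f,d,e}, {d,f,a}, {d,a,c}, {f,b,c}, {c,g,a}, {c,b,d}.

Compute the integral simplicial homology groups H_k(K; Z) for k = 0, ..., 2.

Order the vertices as a < b < c < d < e < f < g. Listing each simplex with vertices in this order, K has dimension 2 with simplices:

  0-simplices (7): a, b, c, d, e, f, g
  1-simplices (18): ab, ac, ad, af, ag, bc, bd, bf, bg, cd, ce, cf, cg, de, df, dg, ef, eg
  2-simplices (12): abf, abg, acd, acg, adf, bcd, bcf, bdg, cef, ceg, def, deg

Hence C_0 ≅ Z^7, C_1 ≅ Z^18, C_2 ≅ Z^12.

The boundary map ∂_1: C_1 → C_0 sends each edge [p,q] (with p < q) to q − p.
As a 7×18 matrix over Z this has rank 6, with invariant factors (1,1,1,1,1,1).

∂_2: C_2 → C_1 maps a triangle to the signed sum of its edges. For instance
  ∂acg = cg − ag + ac,
  ∂bdg = dg − bg + bd.
This gives a 18×12 integer matrix of rank 12; reducing to Smith normal form yields diagonal entries (1,1,1,1,1,1,1,1,1,1,1,2).

Computing H_k = (kernel of ∂_k) / (image of ∂_{k+1}):

  H_0: rank C_0 − rank ∂_1 = 7 − 6 = 1, and the invariant factors of ∂_1 are all 1, so H_0 ≅ Z.
  H_1: rank ker ∂_1 − rank ∂_2 = (18 − 6) − 12 = 0, and ∂_2 has invariant factor 2 > 1, so H_1 ≅ Z/2Z.
  H_2: rank ker ∂_2 − rank ∂_3 = (12 − 12) − 0 = 0, and there is no ∂_3, so H_2 ≅ 0.

As a check, the Euler characteristic is 7 − 18 + 12 = 1, which agrees with 1 − 0 + 0 = 1.
(K is a triangulation of the real projective plane RP^2.)

H_0 ≅ Z,  H_1 ≅ Z/2Z,  H_2 = 0.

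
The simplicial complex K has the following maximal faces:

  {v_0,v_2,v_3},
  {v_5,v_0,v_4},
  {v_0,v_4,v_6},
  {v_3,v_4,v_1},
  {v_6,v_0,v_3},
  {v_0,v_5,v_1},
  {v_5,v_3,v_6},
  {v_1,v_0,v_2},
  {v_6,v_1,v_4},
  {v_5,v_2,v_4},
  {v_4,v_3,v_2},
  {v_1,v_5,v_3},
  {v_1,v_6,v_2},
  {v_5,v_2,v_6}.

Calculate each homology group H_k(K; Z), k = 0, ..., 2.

We work with the vertex ordering v_0 < v_1 < v_2 < v_3 < v_4 < v_5 < v_6. The simplices of K, each written with vertices in increasing order, are:

  0-simplices (7): [v_0], [v_1], [v_2], [v_3], [v_4], [v_5], [v_6]
  1-simplices (21): (21 of them)
  2-simplices (14): (14 of them)

so the chain groups are C_0 ≅ Z^7, C_1 ≅ Z^21, C_2 ≅ Z^14.

The boundary map ∂_1: C_1 → C_0 sends each edge [p,q] (with p < q) to q − p.
This gives a 7×21 integer matrix of rank 6; reducing to Smith normal form yields diagonal entries (1,1,1,1,1,1).

∂_2: C_2 → C_1 maps a triangle to the signed sum of its edges. For instance
  ∂[v_0,v_4,v_5] = [v_4,v_5] − [v_0,v_5] + [v_0,v_4],
  ∂[v_0,v_1,v_2] = [v_1,v_2] − [v_0,v_2] + [v_0,v_1].
This gives a 21×14 integer matrix of rank 13; reducing to Smith normal form yields diagonal entries (1,1,1,1,1,1,1,1,1,1,1,1,1).

Reading off H_k = ker ∂_k / im ∂_{k+1}:

  H_0: rank C_0 − rank ∂_1 = 7 − 6 = 1, and the invariant factors of ∂_1 are all 1, so H_0 ≅ Z.
  H_1: rank ker ∂_1 − rank ∂_2 = (21 − 6) − 13 = 2, and the invariant factors of ∂_2 are all 1, so H_1 ≅ Z^2.
  H_2: rank ker ∂_2 − rank ∂_3 = (14 − 13) − 0 = 1, and there is no ∂_3, so H_2 ≅ Z.

As a check, the Euler characteristic is 7 − 21 + 14 = 0, which agrees with 1 − 2 + 1 = 0.

H_0 ≅ Z,  H_1 ≅ Z^2,  H_2 ≅ Z.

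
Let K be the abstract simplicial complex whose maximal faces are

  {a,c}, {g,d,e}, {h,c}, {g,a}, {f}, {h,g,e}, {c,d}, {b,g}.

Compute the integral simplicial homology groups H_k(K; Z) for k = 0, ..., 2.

We work with the vertex ordering a < b < c < d < e < f < g < h. The simplices of K, each written with vertices in increasing order, are:

  0-simplices (8): a, b, c, d, e, f, g, h
  1-simplices (10): ac, ag, bg, cd, ch, de, dg, eg, eh, gh
  2-simplices (2): deg, egh

Hence C_0 ≅ Z^8, C_1 ≅ Z^10, C_2 ≅ Z^2.

The boundary map ∂_1: C_1 → C_0 maps an edge to its endpoints' difference, ∂[p,q] = q − p.
The 8×10 boundary matrix has rank 6 and Smith normal form diag(1,1,1,1,1,1).

∂_2: C_2 → C_1 maps a triangle to the signed sum of its edges. For instance
  ∂egh = gh − eh + eg,
  ∂deg = eg − dg + de.
The 10×2 boundary matrix has rank 2 and Smith normal form diag(1,1).

Now H_k = ker ∂_k / im ∂_{k+1}, so:

  H_0: rank C_0 − rank ∂_1 = 8 − 6 = 2, and the invariant factors of ∂_1 are all 1, so H_0 ≅ Z^2.
  H_1: rank ker ∂_1 − rank ∂_2 = (10 − 6) − 2 = 2, and the invariant factors of ∂_2 are all 1, so H_1 ≅ Z^2.
  H_2: rank ker ∂_2 − rank ∂_3 = (2 − 2) − 0 = 0, and there is no ∂_3, so H_2 ≅ 0.

As a check, the Euler characteristic is 8 − 10 + 2 = 0, which agrees with 2 − 2 + 0 = 0.

H_0 ≅ Z^2,  H_1 ≅ Z^2,  H_2 = 0.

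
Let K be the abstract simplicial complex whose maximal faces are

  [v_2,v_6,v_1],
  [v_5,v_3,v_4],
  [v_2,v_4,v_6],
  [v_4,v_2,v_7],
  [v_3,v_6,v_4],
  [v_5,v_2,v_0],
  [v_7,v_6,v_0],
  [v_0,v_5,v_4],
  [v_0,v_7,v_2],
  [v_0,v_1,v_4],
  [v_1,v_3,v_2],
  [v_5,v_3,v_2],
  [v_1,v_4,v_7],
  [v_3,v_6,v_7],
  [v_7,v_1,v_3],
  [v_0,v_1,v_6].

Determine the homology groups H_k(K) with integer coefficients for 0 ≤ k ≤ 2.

H_0 = Z,  H_1 = Z^2,  H_2 = Z.

Order the vertices as v_0 < v_1 < v_2 < v_3 < v_4 < v_5 < v_6 < v_7. Listing each simplex with vertices in this order, K has dimension 2 with simplices:

  0-simplices (8): [v_0], [v_1], [v_2], [v_3], [v_4], [v_5], [v_6], [v_7]
  1-simplices (24): (24 of them)
  2-simplices (16): (16 of them)

giving chain groups C_0 ≅ Z^8, C_1 ≅ Z^24, C_2 ≅ Z^16.

∂_1: C_1 → C_0 is given by ∂[p,q] = [q] − [p].
As a 8×24 matrix over Z this has rank 7, with invariant factors (1,1,1,1,1,1,1).

Boundary ∂_2: C_2 → C_1 acts by ∂[p,q,r] = [q,r] − [p,r] + [p,q]. For instance
  ∂[v_1,v_2,v_3] = [v_2,v_3] − [v_1,v_3] + [v_1,v_2],
  ∂[v_0,v_2,v_5] = [v_2,v_5] − [v_0,v_5] + [v_0,v_2].
This gives a 24×16 integer matrix of rank 15; reducing to Smith normal form yields diagonal entries (1,1,1,1,1,1,1,1,1,1,1,1,1,1,1).

From H_k ≅ ker(∂_k) / im(∂_{k+1}) we obtain:

  H_0: rank C_0 − rank ∂_1 = 8 − 7 = 1, and the invariant factors of ∂_1 are all 1, so H_0 = Z.
  H_1: rank ker ∂_1 − rank ∂_2 = (24 − 7) − 15 = 2, and the invariant factors of ∂_2 are all 1, so H_1 = Z^2.
  H_2: rank ker ∂_2 − rank ∂_3 = (16 − 15) − 0 = 1, and there is no ∂_3, so H_2 = Z.

(K is a triangulation of the torus T^2.)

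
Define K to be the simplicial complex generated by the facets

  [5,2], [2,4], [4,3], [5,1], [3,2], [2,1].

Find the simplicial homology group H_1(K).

Order the vertices as 1 < 2 < 3 < 4 < 5. Listing each simplex with vertices in this order, K has dimension 1 with simplices:

  0-simplices (5): [1], [2], [3], [4], [5]
  1-simplices (6): [1,2], [1,5], [2,3], [2,4], [2,5], [3,4]

so the chain groups are C_0 ≅ Z^5, C_1 ≅ Z^6.

The boundary map ∂_1: C_1 → C_0 maps an edge to its endpoints' difference, ∂[p,q] = q − p.
This gives a 5×6 integer matrix of rank 4; reducing to Smith normal form yields diagonal entries (1,1,1,1).

Reading off H_k = ker ∂_k / im ∂_{k+1}:

  H_1: rank ker ∂_1 − rank ∂_2 = (6 − 4) − 0 = 2, and there is no ∂_2, so H_1 ≅ Z^2.

H_1 ≅ Z^2.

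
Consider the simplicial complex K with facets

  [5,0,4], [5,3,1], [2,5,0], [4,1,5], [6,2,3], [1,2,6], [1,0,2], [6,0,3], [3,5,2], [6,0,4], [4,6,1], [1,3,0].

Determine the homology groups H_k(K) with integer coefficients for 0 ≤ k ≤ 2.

K has 7 vertices, 18 edges, 12 triangles.
rank ∂_0 = 0, rank ∂_1 = 6 ⇒ b_0 = 7 − 0 − 6 = 1; all invariant factors of ∂_1 are 1 so no torsion. So H_0 ≅ Z.
rank ∂_1 = 6, rank ∂_2 = 12 ⇒ b_1 = 18 − 6 − 12 = 0; ∂_2 has invariant factor(s) [2] giving torsion. So H_1 ≅ Z_2.
rank ∂_2 = 12, rank ∂_3 = 0 ⇒ b_2 = 12 − 12 − 0 = 0. So H_2 ≅ 0.

H_0 = Z,  H_1 = Z_2,  H_2 = 0.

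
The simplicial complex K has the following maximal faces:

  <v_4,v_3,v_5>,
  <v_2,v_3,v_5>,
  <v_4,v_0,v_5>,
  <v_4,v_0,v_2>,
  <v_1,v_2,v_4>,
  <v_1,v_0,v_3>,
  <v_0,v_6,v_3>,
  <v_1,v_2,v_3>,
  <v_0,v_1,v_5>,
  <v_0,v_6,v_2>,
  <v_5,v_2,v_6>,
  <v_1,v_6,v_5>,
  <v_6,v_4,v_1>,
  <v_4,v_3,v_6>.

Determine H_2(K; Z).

Fix the vertex order v_0 < v_1 < v_2 < v_3 < v_4 < v_5 < v_6 and write every simplex with vertices in increasing order. Then dim K = 2 and the simplices of K are:

  0-simplices (7): [v_0], [v_1], [v_2], [v_3], [v_4], [v_5], [v_6]
  1-simplices (21): (21 of them)
  2-simplices (14): (14 of them)

Hence C_0 ≅ Z^7, C_1 ≅ Z^21, C_2 ≅ Z^14.

∂_1: C_1 → C_0 maps an edge to its endpoints' difference, ∂[p,q] = q − p. For instance
  ∂[v_0,v_3] = [v_3] − [v_0].
As a 7×21 matrix over Z this has rank 6, with invariant factors (1,1,1,1,1,1).

Boundary ∂_2: C_2 → C_1 maps a triangle to the signed sum of its edges. For instance
  ∂[v_1,v_2,v_3] = [v_2,v_3] − [v_1,v_3] + [v_1,v_2],
  ∂[v_0,v_4,v_5] = [v_4,v_5] − [v_0,v_5] + [v_0,v_4].
As a 21×14 matrix over Z this has rank 13, with invariant factors (1,1,1,1,1,1,1,1,1,1,1,1,1).

Computing H_k = (kernel of ∂_k) / (image of ∂_{k+1}):

  H_2: rank ker ∂_2 − rank ∂_3 = (14 − 13) − 0 = 1, and there is no ∂_3, so H_2 = Z.

H_2 ≅ Z.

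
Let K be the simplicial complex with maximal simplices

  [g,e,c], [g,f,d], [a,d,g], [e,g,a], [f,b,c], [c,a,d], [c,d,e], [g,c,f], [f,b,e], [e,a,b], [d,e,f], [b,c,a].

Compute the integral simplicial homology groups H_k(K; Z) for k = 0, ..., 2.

Order the vertices as a < b < c < d < e < f < g. Listing each simplex with vertices in this order, K has dimension 2 with simplices:

  0-simplices (7): a, b, c, d, e, f, g
  1-simplices (18): ab, ac, ad, ae, ag, bc, be, bf, cd, ce, cf, cg, de, df, dg, ef, eg, fg
  2-simplices (12): abc, abe, acd, adg, aeg, bcf, bef, cde, ceg, cfg, def, dfg

Hence C_0 ≅ Z^7, C_1 ≅ Z^18, C_2 ≅ Z^12.

Boundary ∂_1: C_1 → C_0 is given by ∂[p,q] = [q] − [p]. For instance
  ∂ae = e − a.
The 7×18 boundary matrix has rank 6 and Smith normal form diag(1,1,1,1,1,1).

Boundary ∂_2: C_2 → C_1 sends each 2-simplex [p,q,r] to [q,r] − [p,r] + [p,q]. For instance
  ∂bef = ef − bf + be,
  ∂cde = de − ce + cd.
The resulting 18×12 matrix has rank 12, and its Smith normal form has invariant factors (1,1,1,1,1,1,1,1,1,1,1,2).

Now H_k = ker ∂_k / im ∂_{k+1}, so:

  H_0: rank C_0 − rank ∂_1 = 7 − 6 = 1, and the invariant factors of ∂_1 are all 1, so H_0 ≅ Z.
  H_1: rank ker ∂_1 − rank ∂_2 = (18 − 6) − 12 = 0, and ∂_2 has invariant factor 2 > 1, so H_1 ≅ Z/2.
  H_2: rank ker ∂_2 − rank ∂_3 = (12 − 12) − 0 = 0, and there is no ∂_3, so H_2 ≅ 0.

H_0 = Z,  H_1 = Z/2,  H_2 = 0.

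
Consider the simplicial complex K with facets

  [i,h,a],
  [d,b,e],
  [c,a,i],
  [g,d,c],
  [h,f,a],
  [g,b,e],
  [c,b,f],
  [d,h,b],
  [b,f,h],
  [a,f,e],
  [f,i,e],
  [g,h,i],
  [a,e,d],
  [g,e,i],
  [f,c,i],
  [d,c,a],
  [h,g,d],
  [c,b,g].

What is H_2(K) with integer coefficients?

Take the total order a < b < c < d < e < f < g < h < i on the vertex set. Then K (dimension 2) consists of the simplices:

  0-simplices (9): a, b, c, d, e, f, g, h, i
  1-simplices (27): ac, ad, ae, af, ah, ai, bc, bd, be, bf, bg, bh, cd, cf, cg, ci, de, dg, dh, ef, eg, ei, fh, fi, gh, gi, hi
  2-simplices (18): acd, aci, ade, aef, afh, ahi, bcf, bcg, bde, bdh, beg, bfh, cdg, cfi, dgh, efi, egi, ghi

giving chain groups C_0 ≅ Z^9, C_1 ≅ Z^27, C_2 ≅ Z^18.

Boundary ∂_1: C_1 → C_0 sends each edge [p,q] (with p < q) to q − p.
As a 9×27 matrix over Z this has rank 8, with invariant factors (1,1,1,1,1,1,1,1).

Boundary ∂_2: C_2 → C_1 acts by ∂[p,q,r] = [q,r] − [p,r] + [p,q]. For instance
  ∂bdh = dh − bh + bd,
  ∂ade = de − ae + ad.
The resulting 27×18 matrix has rank 18, and its Smith normal form has invariant factors (1,1,1,1,1,1,1,1,1,1,1,1,1,1,1,1,1,2).

Computing H_k = (kernel of ∂_k) / (image of ∂_{k+1}):

  H_2: rank ker ∂_2 − rank ∂_3 = (18 − 18) − 0 = 0, and there is no ∂_3, so H_2 = 0.

H_2 = 0.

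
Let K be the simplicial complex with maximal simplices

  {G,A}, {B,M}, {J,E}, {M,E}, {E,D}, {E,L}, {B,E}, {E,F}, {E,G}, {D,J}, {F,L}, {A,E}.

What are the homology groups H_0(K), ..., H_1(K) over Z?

H_0 ≅ Z,  H_1 ≅ Z^4.

Order the vertices as A < B < D < E < F < G < J < L < M. Listing each simplex with vertices in this order, K has dimension 1 with simplices:

  0-simplices (9): A, B, D, E, F, G, J, L, M
  1-simplices (12): AE, AG, BE, BM, DE, DJ, EF, EG, EJ, EL, EM, FL

so the chain groups are C_0 ≅ Z^9, C_1 ≅ Z^12.

The boundary map ∂_1: C_1 → C_0 sends each edge [p,q] (with p < q) to q − p. For instance
  ∂EM = M − E.
This gives a 9×12 integer matrix of rank 8; reducing to Smith normal form yields diagonal entries (1,1,1,1,1,1,1,1).

From H_k ≅ ker(∂_k) / im(∂_{k+1}) we obtain:

  H_0: rank C_0 − rank ∂_1 = 9 − 8 = 1, and the invariant factors of ∂_1 are all 1, so H_0 ≅ Z.
  H_1: rank ker ∂_1 − rank ∂_2 = (12 − 8) − 0 = 4, and there is no ∂_2, so H_1 ≅ Z^4.

(K is a triangulation of a wedge of 4 circles.)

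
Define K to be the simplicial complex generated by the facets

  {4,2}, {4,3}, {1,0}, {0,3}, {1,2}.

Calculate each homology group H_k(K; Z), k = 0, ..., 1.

We work with the vertex ordering 0 < 1 < 2 < 3 < 4. The simplices of K, each written with vertices in increasing order, are:

  0-simplices (5): [0], [1], [2], [3], [4]
  1-simplices (5): [0,1], [0,3], [1,2], [2,4], [3,4]

so the chain groups are C_0 ≅ Z^5, C_1 ≅ Z^5.

∂_1: C_1 → C_0 maps an edge to its endpoints' difference, ∂[p,q] = q − p.
The resulting 5×5 matrix has rank 4, and its Smith normal form has invariant factors (1,1,1,1).

Computing H_k = (kernel of ∂_k) / (image of ∂_{k+1}):

  H_0: rank C_0 − rank ∂_1 = 5 − 4 = 1, and the invariant factors of ∂_1 are all 1, so H_0 = Z.
  H_1: rank ker ∂_1 − rank ∂_2 = (5 − 4) − 0 = 1, and there is no ∂_2, so H_1 = Z.

As a check, the Euler characteristic is 5 − 5 = 0, which agrees with 1 − 1 = 0.

H_0 = Z,  H_1 = Z.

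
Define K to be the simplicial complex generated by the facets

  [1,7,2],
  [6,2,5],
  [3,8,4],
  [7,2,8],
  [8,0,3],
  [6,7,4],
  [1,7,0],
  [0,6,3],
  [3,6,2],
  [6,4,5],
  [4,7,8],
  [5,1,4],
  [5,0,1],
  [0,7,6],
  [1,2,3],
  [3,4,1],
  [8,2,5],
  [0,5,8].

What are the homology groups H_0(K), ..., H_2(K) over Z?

H_0 = Z,  H_1 = Z^2,  H_2 = Z.

Fix the vertex order 0 < 1 < 2 < 3 < 4 < 5 < 6 < 7 < 8 and write every simplex with vertices in increasing order. Then dim K = 2 and the simplices of K are:

  0-simplices (9): [0], [1], [2], [3], [4], [5], [6], [7], [8]
  1-simplices (27): (27 of them)
  2-simplices (18): [0,1,5], [0,1,7], [0,3,6], [0,3,8], [0,5,8], [0,6,7], [1,2,3], [1,2,7], [1,3,4], [1,4,5], [2,3,6], [2,5,6], [2,5,8], [2,7,8], [3,4,8], [4,5,6], [4,6,7], [4,7,8]

giving chain groups C_0 ≅ Z^9, C_1 ≅ Z^27, C_2 ≅ Z^18.

∂_1: C_1 → C_0 maps an edge to its endpoints' difference, ∂[p,q] = q − p. For instance
  ∂[3,6] = [6] − [3].
This gives a 9×27 integer matrix of rank 8; reducing to Smith normal form yields diagonal entries (1,1,1,1,1,1,1,1).

∂_2: C_2 → C_1 sends each 2-simplex [p,q,r] to [q,r] − [p,r] + [p,q]. For instance
  ∂[2,5,6] = [5,6] − [2,6] + [2,5],
  ∂[1,4,5] = [4,5] − [1,5] + [1,4].
The 27×18 boundary matrix has rank 17 and Smith normal form diag(1,1,1,1,1,1,1,1,1,1,1,1,1,1,1,1,1).

Reading off H_k = ker ∂_k / im ∂_{k+1}:

  H_0: rank C_0 − rank ∂_1 = 9 − 8 = 1, and the invariant factors of ∂_1 are all 1, so H_0 ≅ Z.
  H_1: rank ker ∂_1 − rank ∂_2 = (27 − 8) − 17 = 2, and the invariant factors of ∂_2 are all 1, so H_1 ≅ Z^2.
  H_2: rank ker ∂_2 − rank ∂_3 = (18 − 17) − 0 = 1, and there is no ∂_3, so H_2 ≅ Z.

As a check, the Euler characteristic is 9 − 27 + 18 = 0, which agrees with 1 − 2 + 1 = 0.
(K is a triangulation of the torus T^2.)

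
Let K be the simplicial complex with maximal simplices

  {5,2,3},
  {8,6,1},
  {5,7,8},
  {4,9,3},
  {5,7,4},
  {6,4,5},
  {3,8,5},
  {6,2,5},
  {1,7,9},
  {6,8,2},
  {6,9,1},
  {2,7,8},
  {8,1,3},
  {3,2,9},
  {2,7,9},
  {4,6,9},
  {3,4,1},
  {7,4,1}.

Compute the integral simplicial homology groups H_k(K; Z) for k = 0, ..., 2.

We work with the vertex ordering 1 < 2 < 3 < 4 < 5 < 6 < 7 < 8 < 9. The simplices of K, each written with vertices in increasing order, are:

  0-simplices (9): [1], [2], [3], [4], [5], [6], [7], [8], [9]
  1-simplices (27): (27 of them)
  2-simplices (18): [1,3,4], [1,3,8], [1,4,7], [1,6,8], [1,6,9], [1,7,9], [2,3,5], [2,3,9], [2,5,6], [2,6,8], [2,7,8], [2,7,9], [3,4,9], [3,5,8], [4,5,6], [4,5,7], [4,6,9], [5,7,8]

Hence C_0 ≅ Z^9, C_1 ≅ Z^27, C_2 ≅ Z^18.

Boundary ∂_1: C_1 → C_0 is given by ∂[p,q] = [q] − [p]. For instance
  ∂[4,5] = [5] − [4].
The 9×27 boundary matrix has rank 8 and Smith normal form diag(1,1,1,1,1,1,1,1).

Boundary ∂_2: C_2 → C_1 maps a triangle to the signed sum of its edges. For instance
  ∂[2,5,6] = [5,6] − [2,6] + [2,5],
  ∂[1,7,9] = [7,9] − [1,9] + [1,7].
The 27×18 boundary matrix has rank 18 and Smith normal form diag(1,1,1,1,1,1,1,1,1,1,1,1,1,1,1,1,1,2).

Now H_k = ker ∂_k / im ∂_{k+1}, so:

  H_0: rank C_0 − rank ∂_1 = 9 − 8 = 1, and the invariant factors of ∂_1 are all 1, so H_0 ≅ Z.
  H_1: rank ker ∂_1 − rank ∂_2 = (27 − 8) − 18 = 1, and ∂_2 has invariant factor 2 > 1, so H_1 ≅ Z ⊕ Z_2.
  H_2: rank ker ∂_2 − rank ∂_3 = (18 − 18) − 0 = 0, and there is no ∂_3, so H_2 ≅ 0.

As a check, the Euler characteristic is 9 − 27 + 18 = 0, which agrees with 1 − 1 + 0 = 0.

H_0 = Z,  H_1 = Z ⊕ Z_2,  H_2 = 0.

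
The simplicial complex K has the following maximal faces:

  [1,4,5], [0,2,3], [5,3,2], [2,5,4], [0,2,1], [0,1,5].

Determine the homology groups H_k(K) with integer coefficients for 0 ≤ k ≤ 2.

K has 6 vertices, 12 edges, 6 triangles.
rank ∂_0 = 0, rank ∂_1 = 5 ⇒ b_0 = 6 − 0 − 5 = 1; all invariant factors of ∂_1 are 1 so no torsion. So H_0 ≅ Z.
rank ∂_1 = 5, rank ∂_2 = 6 ⇒ b_1 = 12 − 5 − 6 = 1; all invariant factors of ∂_2 are 1 so no torsion. So H_1 ≅ Z.
rank ∂_2 = 6, rank ∂_3 = 0 ⇒ b_2 = 6 − 6 − 0 = 0. So H_2 ≅ 0.

H_0 ≅ Z,  H_1 ≅ Z,  H_2 = 0.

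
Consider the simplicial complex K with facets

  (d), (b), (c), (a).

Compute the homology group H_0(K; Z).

Take the total order a < b < c < d on the vertex set. Then K (dimension 0) consists of the simplices:

  0-simplices (4): a, b, c, d

giving chain groups C_0 ≅ Z^4.

From H_k ≅ ker(∂_k) / im(∂_{k+1}) we obtain:

  H_0: rank C_0 − rank ∂_1 = 4 − 0 = 4, and there is no ∂_1, so H_0 = Z^4.

H_0 = Z^4.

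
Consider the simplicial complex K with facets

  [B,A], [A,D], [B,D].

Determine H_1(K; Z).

H_1 ≅ Z.

Fix the vertex order A < B < D and write every simplex with vertices in increasing order. Then dim K = 1 and the simplices of K are:

  0-simplices (3): A, B, D
  1-simplices (3): AB, AD, BD

so the chain groups are C_0 ≅ Z^3, C_1 ≅ Z^3.

Boundary ∂_1: C_1 → C_0 is given by ∂[p,q] = [q] − [p].
The resulting 3×3 matrix has rank 2, and its Smith normal form has invariant factors (1,1).

Computing H_k = (kernel of ∂_k) / (image of ∂_{k+1}):

  H_1: rank ker ∂_1 − rank ∂_2 = (3 − 2) − 0 = 1, and there is no ∂_2, so H_1 ≅ Z.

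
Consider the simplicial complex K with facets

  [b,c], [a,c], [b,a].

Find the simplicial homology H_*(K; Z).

Take the total order a < b < c on the vertex set. Then K (dimension 1) consists of the simplices:

  0-simplices (3): a, b, c
  1-simplices (3): ab, ac, bc

Hence C_0 ≅ Z^3, C_1 ≅ Z^3.

Boundary ∂_1: C_1 → C_0 is given by ∂[p,q] = [q] − [p].
As a 3×3 matrix over Z this has rank 2, with invariant factors (1,1).

Computing H_k = (kernel of ∂_k) / (image of ∂_{k+1}):

  H_0: rank C_0 − rank ∂_1 = 3 − 2 = 1, and the invariant factors of ∂_1 are all 1, so H_0 = Z.
  H_1: rank ker ∂_1 − rank ∂_2 = (3 − 2) − 0 = 1, and there is no ∂_2, so H_1 = Z.

H_0 ≅ Z,  H_1 ≅ Z.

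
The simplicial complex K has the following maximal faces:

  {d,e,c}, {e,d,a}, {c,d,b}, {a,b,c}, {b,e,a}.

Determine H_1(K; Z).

H_1 ≅ Z.

We work with the vertex ordering a < b < c < d < e. The simplices of K, each written with vertices in increasing order, are:

  0-simplices (5): a, b, c, d, e
  1-simplices (10): ab, ac, ad, ae, bc, bd, be, cd, ce, de
  2-simplices (5): abc, abe, ade, bcd, cde

giving chain groups C_0 ≅ Z^5, C_1 ≅ Z^10, C_2 ≅ Z^5.

∂_1: C_1 → C_0 maps an edge to its endpoints' difference, ∂[p,q] = q − p.
As a 5×10 matrix over Z this has rank 4, with invariant factors (1,1,1,1).

The boundary map ∂_2: C_2 → C_1 maps a triangle to the signed sum of its edges. For instance
  ∂cde = de − ce + cd,
  ∂abc = bc − ac + ab.
This gives a 10×5 integer matrix of rank 5; reducing to Smith normal form yields diagonal entries (1,1,1,1,1).

Computing H_k = (kernel of ∂_k) / (image of ∂_{k+1}):

  H_1: rank ker ∂_1 − rank ∂_2 = (10 − 4) − 5 = 1, and the invariant factors of ∂_2 are all 1, so H_1 = Z.

(K is a triangulation of the Möbius band.)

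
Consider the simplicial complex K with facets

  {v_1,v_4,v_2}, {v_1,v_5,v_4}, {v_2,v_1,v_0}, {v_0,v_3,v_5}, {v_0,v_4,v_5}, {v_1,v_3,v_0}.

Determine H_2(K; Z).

Order the vertices as v_0 < v_1 < v_2 < v_3 < v_4 < v_5. Listing each simplex with vertices in this order, K has dimension 2 with simplices:

  0-simplices (6): [v_0], [v_1], [v_2], [v_3], [v_4], [v_5]
  1-simplices (12): [v_0,v_1], [v_0,v_2], [v_0,v_3], [v_0,v_4], [v_0,v_5], [v_1,v_2], [v_1,v_3], [v_1,v_4], [v_1,v_5], [v_2,v_4], [v_3,v_5], [v_4,v_5]
  2-simplices (6): [v_0,v_1,v_2], [v_0,v_1,v_3], [v_0,v_3,v_5], [v_0,v_4,v_5], [v_1,v_2,v_4], [v_1,v_4,v_5]

Hence C_0 ≅ Z^6, C_1 ≅ Z^12, C_2 ≅ Z^6.

Boundary ∂_1: C_1 → C_0 maps an edge to its endpoints' difference, ∂[p,q] = q − p.
The resulting 6×12 matrix has rank 5, and its Smith normal form has invariant factors (1,1,1,1,1).

The boundary map ∂_2: C_2 → C_1 sends each 2-simplex [p,q,r] to [q,r] − [p,r] + [p,q]. For instance
  ∂[v_1,v_4,v_5] = [v_4,v_5] − [v_1,v_5] + [v_1,v_4],
  ∂[v_1,v_2,v_4] = [v_2,v_4] − [v_1,v_4] + [v_1,v_2].
The 12×6 boundary matrix has rank 6 and Smith normal form diag(1,1,1,1,1,1).

Computing H_k = (kernel of ∂_k) / (image of ∂_{k+1}):

  H_2: rank ker ∂_2 − rank ∂_3 = (6 − 6) − 0 = 0, and there is no ∂_3, so H_2 = 0.

(K is a triangulation of the cylinder S^1 x I.)

H_2 ≅ 0.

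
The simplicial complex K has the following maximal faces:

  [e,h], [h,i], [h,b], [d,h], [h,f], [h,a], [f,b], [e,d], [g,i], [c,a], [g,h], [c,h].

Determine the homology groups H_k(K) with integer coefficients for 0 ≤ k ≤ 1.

H_0 ≅ Z,  H_1 ≅ Z^4.

K has 9 vertices, 12 edges.
rank ∂_0 = 0, rank ∂_1 = 8 ⇒ b_0 = 9 − 0 − 8 = 1; all invariant factors of ∂_1 are 1 so no torsion. So H_0 ≅ Z.
rank ∂_1 = 8, rank ∂_2 = 0 ⇒ b_1 = 12 − 8 − 0 = 4. So H_1 ≅ Z^4.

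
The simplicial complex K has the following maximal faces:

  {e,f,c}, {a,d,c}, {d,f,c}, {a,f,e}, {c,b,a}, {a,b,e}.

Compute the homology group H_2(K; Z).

We work with the vertex ordering a < b < c < d < e < f. The simplices of K, each written with vertices in increasing order, are:

  0-simplices (6): a, b, c, d, e, f
  1-simplices (12): ab, ac, ad, ae, af, bc, be, cd, ce, cf, df, ef
  2-simplices (6): abc, abe, acd, aef, cdf, cef

Hence C_0 ≅ Z^6, C_1 ≅ Z^12, C_2 ≅ Z^6.

Boundary ∂_1: C_1 → C_0 is given by ∂[p,q] = [q] − [p]. For instance
  ∂cd = d − c.
As a 6×12 matrix over Z this has rank 5, with invariant factors (1,1,1,1,1).

Boundary ∂_2: C_2 → C_1 sends each 2-simplex [p,q,r] to [q,r] − [p,r] + [p,q]. For instance
  ∂cdf = df − cf + cd,
  ∂acd = cd − ad + ac.
The resulting 12×6 matrix has rank 6, and its Smith normal form has invariant factors (1,1,1,1,1,1).

Now H_k = ker ∂_k / im ∂_{k+1}, so:

  H_2: rank ker ∂_2 − rank ∂_3 = (6 − 6) − 0 = 0, and there is no ∂_3, so H_2 ≅ 0.

(K is a triangulation of the cylinder S^1 x I.)

H_2 = 0.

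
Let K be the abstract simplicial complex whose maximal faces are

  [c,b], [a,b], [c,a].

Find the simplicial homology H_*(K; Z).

K has 3 vertices, 3 edges.
rank ∂_0 = 0, rank ∂_1 = 2 ⇒ b_0 = 3 − 0 − 2 = 1; all invariant factors of ∂_1 are 1 so no torsion. So H_0 ≅ Z.
rank ∂_1 = 2, rank ∂_2 = 0 ⇒ b_1 = 3 − 2 − 0 = 1. So H_1 ≅ Z.

H_0 ≅ Z,  H_1 ≅ Z.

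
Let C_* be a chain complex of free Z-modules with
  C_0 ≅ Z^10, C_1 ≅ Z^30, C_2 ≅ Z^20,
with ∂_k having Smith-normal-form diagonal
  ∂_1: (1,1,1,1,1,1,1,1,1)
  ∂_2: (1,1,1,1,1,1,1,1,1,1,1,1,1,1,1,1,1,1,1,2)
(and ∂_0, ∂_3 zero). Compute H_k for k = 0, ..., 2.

H_0 = Z,  H_1 = Z × Z/2,  H_2 = 0.

H_0: b_0 = 10 − 0 − 9 = 1; torsion from ∂_1 factors > 1: none. So H_0 = Z.
H_1: b_1 = 30 − 9 − 20 = 1; torsion from ∂_2 factors > 1: [2]. So H_1 = Z × Z/2.
H_2: b_2 = 20 − 20 − 0 = 0; torsion from ∂_3 factors > 1: none. So H_2 = 0.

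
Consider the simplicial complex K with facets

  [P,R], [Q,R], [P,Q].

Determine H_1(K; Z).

Fix the vertex order P < Q < R and write every simplex with vertices in increasing order. Then dim K = 1 and the simplices of K are:

  0-simplices (3): P, Q, R
  1-simplices (3): PQ, PR, QR

Hence C_0 ≅ Z^3, C_1 ≅ Z^3.

∂_1: C_1 → C_0 sends each edge [p,q] (with p < q) to q − p. For instance
  ∂PR = R − P.
The 3×3 boundary matrix has rank 2 and Smith normal form diag(1,1).

From H_k ≅ ker(∂_k) / im(∂_{k+1}) we obtain:

  H_1: rank ker ∂_1 − rank ∂_2 = (3 − 2) − 0 = 1, and there is no ∂_2, so H_1 ≅ Z.

H_1 = Z.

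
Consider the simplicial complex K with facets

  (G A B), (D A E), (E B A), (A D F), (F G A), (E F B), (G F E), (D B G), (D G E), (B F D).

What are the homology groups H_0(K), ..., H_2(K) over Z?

We work with the vertex ordering A < B < D < E < F < G. The simplices of K, each written with vertices in increasing order, are:

  0-simplices (6): A, B, D, E, F, G
  1-simplices (15): AB, AD, AE, AF, AG, BD, BE, BF, BG, DE, DF, DG, EF, EG, FG
  2-simplices (10): ABE, ABG, ADE, ADF, AFG, BDF, BDG, BEF, DEG, EFG

so the chain groups are C_0 ≅ Z^6, C_1 ≅ Z^15, C_2 ≅ Z^10.

Boundary ∂_1: C_1 → C_0 sends each edge [p,q] (with p < q) to q − p. For instance
  ∂AF = F − A.
As a 6×15 matrix over Z this has rank 5, with invariant factors (1,1,1,1,1).

∂_2: C_2 → C_1 acts by ∂[p,q,r] = [q,r] − [p,r] + [p,q]. For instance
  ∂ADE = DE − AE + AD,
  ∂BDG = DG − BG + BD.
The resulting 15×10 matrix has rank 10, and its Smith normal form has invariant factors (1,1,1,1,1,1,1,1,1,2).

Now H_k = ker ∂_k / im ∂_{k+1}, so:

  H_0: rank C_0 − rank ∂_1 = 6 − 5 = 1, and the invariant factors of ∂_1 are all 1, so H_0 = Z.
  H_1: rank ker ∂_1 − rank ∂_2 = (15 − 5) − 10 = 0, and ∂_2 has invariant factor 2 > 1, so H_1 = Z/2.
  H_2: rank ker ∂_2 − rank ∂_3 = (10 − 10) − 0 = 0, and there is no ∂_3, so H_2 = 0.

H_0 ≅ Z,  H_1 ≅ Z/2,  H_2 = 0.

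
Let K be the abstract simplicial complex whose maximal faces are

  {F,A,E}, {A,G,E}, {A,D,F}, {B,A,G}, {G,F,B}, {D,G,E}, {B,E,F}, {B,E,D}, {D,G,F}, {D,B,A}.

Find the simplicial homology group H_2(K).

H_2 ≅ 0.

Take the total order A < B < D < E < F < G on the vertex set. Then K (dimension 2) consists of the simplices:

  0-simplices (6): A, B, D, E, F, G
  1-simplices (15): AB, AD, AE, AF, AG, BD, BE, BF, BG, DE, DF, DG, EF, EG, FG
  2-simplices (10): ABD, ABG, ADF, AEF, AEG, BDE, BEF, BFG, DEG, DFG

Hence C_0 ≅ Z^6, C_1 ≅ Z^15, C_2 ≅ Z^10.

The boundary map ∂_1: C_1 → C_0 maps an edge to its endpoints' difference, ∂[p,q] = q − p. For instance
  ∂DG = G − D.
This gives a 6×15 integer matrix of rank 5; reducing to Smith normal form yields diagonal entries (1,1,1,1,1).

Boundary ∂_2: C_2 → C_1 sends each 2-simplex [p,q,r] to [q,r] − [p,r] + [p,q]. For instance
  ∂DFG = FG − DG + DF,
  ∂ABG = BG − AG + AB.
As a 15×10 matrix over Z this has rank 10, with invariant factors (1,1,1,1,1,1,1,1,1,2).

Reading off H_k = ker ∂_k / im ∂_{k+1}:

  H_2: rank ker ∂_2 − rank ∂_3 = (10 − 10) − 0 = 0, and there is no ∂_3, so H_2 ≅ 0.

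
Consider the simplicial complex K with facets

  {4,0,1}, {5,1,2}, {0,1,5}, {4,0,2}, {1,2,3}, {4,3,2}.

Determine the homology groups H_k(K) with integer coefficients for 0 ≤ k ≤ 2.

H_0 = Z,  H_1 = Z,  H_2 = 0.

Take the total order 0 < 1 < 2 < 3 < 4 < 5 on the vertex set. Then K (dimension 2) consists of the simplices:

  0-simplices (6): [0], [1], [2], [3], [4], [5]
  1-simplices (12): [0,1], [0,2], [0,4], [0,5], [1,2], [1,3], [1,4], [1,5], [2,3], [2,4], [2,5], [3,4]
  2-simplices (6): [0,1,4], [0,1,5], [0,2,4], [1,2,3], [1,2,5], [2,3,4]

giving chain groups C_0 ≅ Z^6, C_1 ≅ Z^12, C_2 ≅ Z^6.

Boundary ∂_1: C_1 → C_0 maps an edge to its endpoints' difference, ∂[p,q] = q − p. For instance
  ∂[1,4] = [4] − [1].
This gives a 6×12 integer matrix of rank 5; reducing to Smith normal form yields diagonal entries (1,1,1,1,1).

The boundary map ∂_2: C_2 → C_1 sends each 2-simplex [p,q,r] to [q,r] − [p,r] + [p,q]. For instance
  ∂[2,3,4] = [3,4] − [2,4] + [2,3],
  ∂[0,1,4] = [1,4] − [0,4] + [0,1].
The resulting 12×6 matrix has rank 6, and its Smith normal form has invariant factors (1,1,1,1,1,1).

From H_k ≅ ker(∂_k) / im(∂_{k+1}) we obtain:

  H_0: rank C_0 − rank ∂_1 = 6 − 5 = 1, and the invariant factors of ∂_1 are all 1, so H_0 ≅ Z.
  H_1: rank ker ∂_1 − rank ∂_2 = (12 − 5) − 6 = 1, and the invariant factors of ∂_2 are all 1, so H_1 ≅ Z.
  H_2: rank ker ∂_2 − rank ∂_3 = (6 − 6) − 0 = 0, and there is no ∂_3, so H_2 ≅ 0.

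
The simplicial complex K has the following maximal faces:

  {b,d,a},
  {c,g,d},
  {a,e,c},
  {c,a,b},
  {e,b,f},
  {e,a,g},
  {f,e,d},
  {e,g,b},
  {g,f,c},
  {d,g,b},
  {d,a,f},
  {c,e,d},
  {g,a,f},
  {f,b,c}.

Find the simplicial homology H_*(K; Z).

H_0 ≅ Z,  H_1 ≅ Z^2,  H_2 ≅ Z.

Order the vertices as a < b < c < d < e < f < g. Listing each simplex with vertices in this order, K has dimension 2 with simplices:

  0-simplices (7): a, b, c, d, e, f, g
  1-simplices (21): ab, ac, ad, ae, af, ag, bc, bd, be, bf, bg, cd, ce, cf, cg, de, df, dg, ef, eg, fg
  2-simplices (14): abc, abd, ace, adf, aeg, afg, bcf, bdg, bef, beg, cde, cdg, cfg, def

Hence C_0 ≅ Z^7, C_1 ≅ Z^21, C_2 ≅ Z^14.

Boundary ∂_1: C_1 → C_0 maps an edge to its endpoints' difference, ∂[p,q] = q − p. For instance
  ∂bf = f − b.
As a 7×21 matrix over Z this has rank 6, with invariant factors (1,1,1,1,1,1).

The boundary map ∂_2: C_2 → C_1 maps a triangle to the signed sum of its edges. For instance
  ∂ace = ce − ae + ac,
  ∂bef = ef − bf + be.
The resulting 21×14 matrix has rank 13, and its Smith normal form has invariant factors (1,1,1,1,1,1,1,1,1,1,1,1,1).

From H_k ≅ ker(∂_k) / im(∂_{k+1}) we obtain:

  H_0: rank C_0 − rank ∂_1 = 7 − 6 = 1, and the invariant factors of ∂_1 are all 1, so H_0 = Z.
  H_1: rank ker ∂_1 − rank ∂_2 = (21 − 6) − 13 = 2, and the invariant factors of ∂_2 are all 1, so H_1 = Z^2.
  H_2: rank ker ∂_2 − rank ∂_3 = (14 − 13) − 0 = 1, and there is no ∂_3, so H_2 = Z.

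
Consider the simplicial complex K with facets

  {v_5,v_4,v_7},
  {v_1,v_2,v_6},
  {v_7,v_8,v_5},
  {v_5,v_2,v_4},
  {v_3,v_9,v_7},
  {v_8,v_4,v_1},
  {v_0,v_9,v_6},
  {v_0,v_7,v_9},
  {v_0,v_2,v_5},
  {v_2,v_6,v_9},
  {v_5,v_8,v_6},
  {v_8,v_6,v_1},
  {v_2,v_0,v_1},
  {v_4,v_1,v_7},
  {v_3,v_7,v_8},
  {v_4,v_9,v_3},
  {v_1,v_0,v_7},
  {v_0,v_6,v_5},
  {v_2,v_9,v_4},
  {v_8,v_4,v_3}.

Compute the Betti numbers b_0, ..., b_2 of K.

Take the total order v_0 < v_1 < v_2 < v_3 < v_4 < v_5 < v_6 < v_7 < v_8 < v_9 on the vertex set. Then K (dimension 2) consists of the simplices:

  0-simplices (10): [v_0], [v_1], [v_2], [v_3], [v_4], [v_5], [v_6], [v_7], [v_8], [v_9]
  1-simplices (30): (30 of them)
  2-simplices (20): (20 of them)

giving chain groups C_0 ≅ Z^10, C_1 ≅ Z^30, C_2 ≅ Z^20.

Boundary ∂_1: C_1 → C_0 is given by ∂[p,q] = [q] − [p]. For instance
  ∂[v_1,v_2] = [v_2] − [v_1].
The 10×30 boundary matrix has rank 9 and Smith normal form diag(1,1,1,1,1,1,1,1,1).

Boundary ∂_2: C_2 → C_1 maps a triangle to the signed sum of its edges. For instance
  ∂[v_0,v_7,v_9] = [v_7,v_9] − [v_0,v_9] + [v_0,v_7],
  ∂[v_2,v_4,v_5] = [v_4,v_5] − [v_2,v_5] + [v_2,v_4].
The resulting 30×20 matrix has rank 20, and its Smith normal form has invariant factors (1,1,1,1,1,1,1,1,1,1,1,1,1,1,1,1,1,1,1,2).

Now H_k = ker ∂_k / im ∂_{k+1}, so:

  H_0: rank C_0 − rank ∂_1 = 10 − 9 = 1, and the invariant factors of ∂_1 are all 1, so H_0 = Z.
  H_1: rank ker ∂_1 − rank ∂_2 = (30 − 9) − 20 = 1, and ∂_2 has invariant factor 2 > 1, so H_1 = Z × Z/2.
  H_2: rank ker ∂_2 − rank ∂_3 = (20 − 20) − 0 = 0, and there is no ∂_3, so H_2 = 0.

(K is a triangulation of the Klein bottle.)

Hence the Betti numbers are b_0 = 1, b_1 = 1, b_2 = 0.

b_0 = 1, b_1 = 1, b_2 = 0.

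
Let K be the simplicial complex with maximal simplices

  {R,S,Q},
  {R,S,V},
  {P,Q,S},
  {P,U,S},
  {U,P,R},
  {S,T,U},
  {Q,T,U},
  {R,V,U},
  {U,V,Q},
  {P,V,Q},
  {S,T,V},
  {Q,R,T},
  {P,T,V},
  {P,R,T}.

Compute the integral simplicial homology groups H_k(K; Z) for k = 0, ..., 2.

H_0 = Z,  H_1 = Z^2,  H_2 = Z.

We work with the vertex ordering P < Q < R < S < T < U < V. The simplices of K, each written with vertices in increasing order, are:

  0-simplices (7): P, Q, R, S, T, U, V
  1-simplices (21): PQ, PR, PS, PT, PU, PV, QR, QS, QT, QU, QV, RS, RT, RU, RV, ST, SU, SV, TU, TV, UV
  2-simplices (14): PQS, PQV, PRT, PRU, PSU, PTV, QRS, QRT, QTU, QUV, RSV, RUV, STU, STV

so the chain groups are C_0 ≅ Z^7, C_1 ≅ Z^21, C_2 ≅ Z^14.

Boundary ∂_1: C_1 → C_0 sends each edge [p,q] (with p < q) to q − p. For instance
  ∂TU = U − T.
As a 7×21 matrix over Z this has rank 6, with invariant factors (1,1,1,1,1,1).

Boundary ∂_2: C_2 → C_1 maps a triangle to the signed sum of its edges. For instance
  ∂PSU = SU − PU + PS,
  ∂STV = TV − SV + ST.
The 21×14 boundary matrix has rank 13 and Smith normal form diag(1,1,1,1,1,1,1,1,1,1,1,1,1).

Reading off H_k = ker ∂_k / im ∂_{k+1}:

  H_0: rank C_0 − rank ∂_1 = 7 − 6 = 1, and the invariant factors of ∂_1 are all 1, so H_0 ≅ Z.
  H_1: rank ker ∂_1 − rank ∂_2 = (21 − 6) − 13 = 2, and the invariant factors of ∂_2 are all 1, so H_1 ≅ Z^2.
  H_2: rank ker ∂_2 − rank ∂_3 = (14 − 13) − 0 = 1, and there is no ∂_3, so H_2 ≅ Z.

As a check, the Euler characteristic is 7 − 21 + 14 = 0, which agrees with 1 − 2 + 1 = 0.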